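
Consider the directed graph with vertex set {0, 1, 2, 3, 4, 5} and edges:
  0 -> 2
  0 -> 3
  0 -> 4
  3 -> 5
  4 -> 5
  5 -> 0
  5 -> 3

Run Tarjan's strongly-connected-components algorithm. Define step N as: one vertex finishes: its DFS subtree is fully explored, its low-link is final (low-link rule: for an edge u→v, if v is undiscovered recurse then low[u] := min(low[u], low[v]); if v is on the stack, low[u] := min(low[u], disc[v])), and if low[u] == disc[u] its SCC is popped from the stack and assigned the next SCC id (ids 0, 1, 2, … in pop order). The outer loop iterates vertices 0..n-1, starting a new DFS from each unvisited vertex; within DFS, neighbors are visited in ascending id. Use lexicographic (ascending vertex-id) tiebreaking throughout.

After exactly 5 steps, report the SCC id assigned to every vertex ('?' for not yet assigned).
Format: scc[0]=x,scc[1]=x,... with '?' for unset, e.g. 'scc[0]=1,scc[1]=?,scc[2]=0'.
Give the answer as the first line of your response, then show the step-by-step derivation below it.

scc[0]=1,scc[1]=?,scc[2]=0,scc[3]=1,scc[4]=1,scc[5]=1

step 1: low=(low[0]=0,low[1]=?,low[2]=1,low[3]=?,low[4]=?,low[5]=?); scc=(scc[0]=?,scc[1]=?,scc[2]=0,scc[3]=?,scc[4]=?,scc[5]=?)
step 2: low=(low[0]=0,low[1]=?,low[2]=1,low[3]=2,low[4]=?,low[5]=0); scc=(scc[0]=?,scc[1]=?,scc[2]=0,scc[3]=?,scc[4]=?,scc[5]=?)
step 3: low=(low[0]=0,low[1]=?,low[2]=1,low[3]=0,low[4]=?,low[5]=0); scc=(scc[0]=?,scc[1]=?,scc[2]=0,scc[3]=?,scc[4]=?,scc[5]=?)
step 4: low=(low[0]=0,low[1]=?,low[2]=1,low[3]=0,low[4]=3,low[5]=0); scc=(scc[0]=?,scc[1]=?,scc[2]=0,scc[3]=?,scc[4]=?,scc[5]=?)
step 5: low=(low[0]=0,low[1]=?,low[2]=1,low[3]=0,low[4]=3,low[5]=0); scc=(scc[0]=1,scc[1]=?,scc[2]=0,scc[3]=1,scc[4]=1,scc[5]=1)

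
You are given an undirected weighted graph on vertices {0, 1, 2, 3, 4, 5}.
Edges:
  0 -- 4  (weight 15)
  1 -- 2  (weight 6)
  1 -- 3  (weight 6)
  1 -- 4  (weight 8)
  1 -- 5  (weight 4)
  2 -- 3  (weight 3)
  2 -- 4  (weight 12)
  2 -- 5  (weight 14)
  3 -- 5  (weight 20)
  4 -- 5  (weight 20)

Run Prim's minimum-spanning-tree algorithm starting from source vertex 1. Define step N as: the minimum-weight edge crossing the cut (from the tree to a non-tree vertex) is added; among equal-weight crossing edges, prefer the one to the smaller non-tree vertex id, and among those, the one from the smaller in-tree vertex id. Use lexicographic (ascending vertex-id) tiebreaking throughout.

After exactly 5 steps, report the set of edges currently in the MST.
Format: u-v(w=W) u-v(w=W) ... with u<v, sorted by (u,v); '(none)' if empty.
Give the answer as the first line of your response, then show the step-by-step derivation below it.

0-4(w=15) 1-2(w=6) 1-4(w=8) 1-5(w=4) 2-3(w=3)

step 1: add edge 1-5 (w=4); MST = {1-5(w=4)}
step 2: add edge 1-2 (w=6); MST = {1-2(w=6) 1-5(w=4)}
step 3: add edge 2-3 (w=3); MST = {1-2(w=6) 1-5(w=4) 2-3(w=3)}
step 4: add edge 1-4 (w=8); MST = {1-2(w=6) 1-4(w=8) 1-5(w=4) 2-3(w=3)}
step 5: add edge 0-4 (w=15); MST = {0-4(w=15) 1-2(w=6) 1-4(w=8) 1-5(w=4) 2-3(w=3)}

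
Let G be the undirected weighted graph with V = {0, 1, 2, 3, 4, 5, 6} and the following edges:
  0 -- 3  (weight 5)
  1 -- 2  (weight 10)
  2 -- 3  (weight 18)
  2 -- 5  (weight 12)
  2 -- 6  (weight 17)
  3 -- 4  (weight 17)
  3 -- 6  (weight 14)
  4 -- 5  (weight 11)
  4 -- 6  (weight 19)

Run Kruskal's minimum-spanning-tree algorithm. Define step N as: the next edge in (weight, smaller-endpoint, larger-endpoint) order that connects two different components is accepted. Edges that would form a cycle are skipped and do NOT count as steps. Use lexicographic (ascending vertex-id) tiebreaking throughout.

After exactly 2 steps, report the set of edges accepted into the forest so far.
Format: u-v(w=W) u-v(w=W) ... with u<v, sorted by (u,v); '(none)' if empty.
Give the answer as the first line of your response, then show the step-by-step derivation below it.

0-3(w=5) 1-2(w=10)

step 1: add edge 0-3 (w=5); MST = {0-3(w=5)}
step 2: add edge 1-2 (w=10); MST = {0-3(w=5) 1-2(w=10)}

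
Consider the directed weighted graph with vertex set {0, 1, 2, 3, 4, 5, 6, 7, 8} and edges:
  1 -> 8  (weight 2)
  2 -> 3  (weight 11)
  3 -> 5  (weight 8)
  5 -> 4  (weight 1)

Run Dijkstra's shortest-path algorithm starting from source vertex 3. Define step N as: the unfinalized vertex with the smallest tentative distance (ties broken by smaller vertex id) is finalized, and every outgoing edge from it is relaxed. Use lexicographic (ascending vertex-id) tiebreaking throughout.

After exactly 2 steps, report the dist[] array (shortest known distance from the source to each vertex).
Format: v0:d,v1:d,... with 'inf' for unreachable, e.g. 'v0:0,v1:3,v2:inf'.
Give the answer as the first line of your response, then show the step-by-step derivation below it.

v0:inf,v1:inf,v2:inf,v3:0,v4:9,v5:8,v6:inf,v7:inf,v8:inf

step 1: dist = v0:inf,v1:inf,v2:inf,v3:0,v4:inf,v5:8,v6:inf,v7:inf,v8:inf
step 2: dist = v0:inf,v1:inf,v2:inf,v3:0,v4:9,v5:8,v6:inf,v7:inf,v8:inf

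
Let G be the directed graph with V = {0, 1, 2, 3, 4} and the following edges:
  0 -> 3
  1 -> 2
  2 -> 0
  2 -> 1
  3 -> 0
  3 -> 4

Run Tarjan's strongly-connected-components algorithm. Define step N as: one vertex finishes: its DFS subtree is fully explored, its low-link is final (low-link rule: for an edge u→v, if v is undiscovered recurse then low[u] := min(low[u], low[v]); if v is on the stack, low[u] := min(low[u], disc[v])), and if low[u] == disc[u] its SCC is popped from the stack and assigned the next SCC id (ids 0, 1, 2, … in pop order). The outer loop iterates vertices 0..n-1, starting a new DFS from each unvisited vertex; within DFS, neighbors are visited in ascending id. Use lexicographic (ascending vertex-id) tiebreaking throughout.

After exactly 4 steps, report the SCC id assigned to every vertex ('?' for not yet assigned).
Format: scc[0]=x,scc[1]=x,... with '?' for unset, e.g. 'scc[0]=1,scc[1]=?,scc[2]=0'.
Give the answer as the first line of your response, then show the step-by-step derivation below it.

scc[0]=1,scc[1]=?,scc[2]=?,scc[3]=1,scc[4]=0

step 1: low=(low[0]=0,low[1]=?,low[2]=?,low[3]=0,low[4]=2); scc=(scc[0]=?,scc[1]=?,scc[2]=?,scc[3]=?,scc[4]=0)
step 2: low=(low[0]=0,low[1]=?,low[2]=?,low[3]=0,low[4]=2); scc=(scc[0]=?,scc[1]=?,scc[2]=?,scc[3]=?,scc[4]=0)
step 3: low=(low[0]=0,low[1]=?,low[2]=?,low[3]=0,low[4]=2); scc=(scc[0]=1,scc[1]=?,scc[2]=?,scc[3]=1,scc[4]=0)
step 4: low=(low[0]=0,low[1]=3,low[2]=3,low[3]=0,low[4]=2); scc=(scc[0]=1,scc[1]=?,scc[2]=?,scc[3]=1,scc[4]=0)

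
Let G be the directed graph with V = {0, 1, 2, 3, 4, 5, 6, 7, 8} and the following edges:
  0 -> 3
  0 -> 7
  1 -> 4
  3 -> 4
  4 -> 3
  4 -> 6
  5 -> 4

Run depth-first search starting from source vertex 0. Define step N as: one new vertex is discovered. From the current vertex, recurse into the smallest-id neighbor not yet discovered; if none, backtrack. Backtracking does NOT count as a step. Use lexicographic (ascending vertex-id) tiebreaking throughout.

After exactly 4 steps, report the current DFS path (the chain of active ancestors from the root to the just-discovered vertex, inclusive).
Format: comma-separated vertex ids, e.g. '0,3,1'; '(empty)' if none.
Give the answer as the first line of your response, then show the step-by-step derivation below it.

0,3,4,6

step 1: discover 0; path=0; order=0
step 2: discover 3; path=0>3; order=0,3
step 3: discover 4; path=0>3>4; order=0,3,4
step 4: discover 6; path=0>3>4>6; order=0,3,4,6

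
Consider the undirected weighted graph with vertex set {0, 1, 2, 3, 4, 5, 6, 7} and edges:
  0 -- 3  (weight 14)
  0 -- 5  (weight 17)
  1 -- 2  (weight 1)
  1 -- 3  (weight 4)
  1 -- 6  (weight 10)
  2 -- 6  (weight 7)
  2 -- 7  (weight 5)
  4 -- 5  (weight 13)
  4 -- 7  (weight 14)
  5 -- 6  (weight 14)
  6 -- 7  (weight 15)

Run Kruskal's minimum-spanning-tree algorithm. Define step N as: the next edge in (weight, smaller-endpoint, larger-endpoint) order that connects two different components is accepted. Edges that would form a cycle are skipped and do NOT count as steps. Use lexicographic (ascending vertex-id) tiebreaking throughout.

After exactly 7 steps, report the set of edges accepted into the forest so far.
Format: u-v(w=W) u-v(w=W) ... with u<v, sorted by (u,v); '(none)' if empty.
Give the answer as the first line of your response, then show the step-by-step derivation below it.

0-3(w=14) 1-2(w=1) 1-3(w=4) 2-6(w=7) 2-7(w=5) 4-5(w=13) 4-7(w=14)

step 1: add edge 1-2 (w=1); MST = {1-2(w=1)}
step 2: add edge 1-3 (w=4); MST = {1-2(w=1) 1-3(w=4)}
step 3: add edge 2-7 (w=5); MST = {1-2(w=1) 1-3(w=4) 2-7(w=5)}
step 4: add edge 2-6 (w=7); MST = {1-2(w=1) 1-3(w=4) 2-6(w=7) 2-7(w=5)}
step 5: add edge 4-5 (w=13); MST = {1-2(w=1) 1-3(w=4) 2-6(w=7) 2-7(w=5) 4-5(w=13)}
step 6: add edge 0-3 (w=14); MST = {0-3(w=14) 1-2(w=1) 1-3(w=4) 2-6(w=7) 2-7(w=5) 4-5(w=13)}
step 7: add edge 4-7 (w=14); MST = {0-3(w=14) 1-2(w=1) 1-3(w=4) 2-6(w=7) 2-7(w=5) 4-5(w=13) 4-7(w=14)}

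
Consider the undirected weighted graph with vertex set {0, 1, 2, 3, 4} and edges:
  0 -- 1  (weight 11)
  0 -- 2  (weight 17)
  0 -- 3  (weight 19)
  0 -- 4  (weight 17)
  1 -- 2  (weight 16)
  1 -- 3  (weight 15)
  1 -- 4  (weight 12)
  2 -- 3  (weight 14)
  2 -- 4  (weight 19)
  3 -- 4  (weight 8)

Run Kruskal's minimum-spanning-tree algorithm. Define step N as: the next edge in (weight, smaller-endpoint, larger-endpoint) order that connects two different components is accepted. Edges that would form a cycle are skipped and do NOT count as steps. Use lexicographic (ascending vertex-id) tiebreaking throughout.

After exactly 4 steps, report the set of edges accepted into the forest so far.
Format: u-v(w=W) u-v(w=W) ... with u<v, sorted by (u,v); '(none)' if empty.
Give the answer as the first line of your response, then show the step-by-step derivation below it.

0-1(w=11) 1-4(w=12) 2-3(w=14) 3-4(w=8)

step 1: add edge 3-4 (w=8); MST = {3-4(w=8)}
step 2: add edge 0-1 (w=11); MST = {0-1(w=11) 3-4(w=8)}
step 3: add edge 1-4 (w=12); MST = {0-1(w=11) 1-4(w=12) 3-4(w=8)}
step 4: add edge 2-3 (w=14); MST = {0-1(w=11) 1-4(w=12) 2-3(w=14) 3-4(w=8)}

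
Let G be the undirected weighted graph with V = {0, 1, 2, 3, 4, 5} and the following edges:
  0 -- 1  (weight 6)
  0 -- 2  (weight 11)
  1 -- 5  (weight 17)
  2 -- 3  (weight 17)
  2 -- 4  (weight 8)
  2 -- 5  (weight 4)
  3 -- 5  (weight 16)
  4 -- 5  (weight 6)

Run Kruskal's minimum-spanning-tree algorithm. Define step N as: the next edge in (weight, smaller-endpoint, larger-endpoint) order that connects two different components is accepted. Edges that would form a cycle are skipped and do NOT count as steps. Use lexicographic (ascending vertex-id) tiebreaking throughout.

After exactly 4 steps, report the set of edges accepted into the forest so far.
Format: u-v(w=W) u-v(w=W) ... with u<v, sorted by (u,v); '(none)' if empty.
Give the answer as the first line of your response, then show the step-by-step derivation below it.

0-1(w=6) 0-2(w=11) 2-5(w=4) 4-5(w=6)

step 1: add edge 2-5 (w=4); MST = {2-5(w=4)}
step 2: add edge 0-1 (w=6); MST = {0-1(w=6) 2-5(w=4)}
step 3: add edge 4-5 (w=6); MST = {0-1(w=6) 2-5(w=4) 4-5(w=6)}
step 4: add edge 0-2 (w=11); MST = {0-1(w=6) 0-2(w=11) 2-5(w=4) 4-5(w=6)}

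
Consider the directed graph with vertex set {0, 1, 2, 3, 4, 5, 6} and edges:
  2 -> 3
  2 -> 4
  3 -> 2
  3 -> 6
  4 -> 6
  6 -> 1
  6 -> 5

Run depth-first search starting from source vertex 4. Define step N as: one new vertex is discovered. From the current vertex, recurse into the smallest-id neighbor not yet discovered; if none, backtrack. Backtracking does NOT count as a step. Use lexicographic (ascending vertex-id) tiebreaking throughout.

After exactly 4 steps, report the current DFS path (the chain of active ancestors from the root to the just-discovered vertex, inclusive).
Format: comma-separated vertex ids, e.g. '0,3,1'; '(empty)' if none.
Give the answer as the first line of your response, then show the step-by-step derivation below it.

4,6,5

step 1: discover 4; path=4; order=4
step 2: discover 6; path=4>6; order=4,6
step 3: discover 1; path=4>6>1; order=4,6,1
step 4: discover 5; path=4>6>5; order=4,6,1,5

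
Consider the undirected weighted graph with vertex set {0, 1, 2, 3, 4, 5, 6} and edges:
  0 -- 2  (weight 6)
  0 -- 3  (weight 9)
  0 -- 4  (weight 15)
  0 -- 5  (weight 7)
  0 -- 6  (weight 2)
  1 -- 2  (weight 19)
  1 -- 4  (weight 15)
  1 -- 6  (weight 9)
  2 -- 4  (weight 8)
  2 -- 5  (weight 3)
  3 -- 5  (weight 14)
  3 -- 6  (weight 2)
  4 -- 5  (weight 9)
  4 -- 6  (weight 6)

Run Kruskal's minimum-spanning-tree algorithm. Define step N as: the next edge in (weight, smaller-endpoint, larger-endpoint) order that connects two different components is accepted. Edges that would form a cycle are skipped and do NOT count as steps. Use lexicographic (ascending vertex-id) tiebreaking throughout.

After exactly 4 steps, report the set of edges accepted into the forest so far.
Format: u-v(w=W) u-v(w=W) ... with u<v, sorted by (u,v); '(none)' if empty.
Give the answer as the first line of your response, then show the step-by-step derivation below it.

0-2(w=6) 0-6(w=2) 2-5(w=3) 3-6(w=2)

step 1: add edge 0-6 (w=2); MST = {0-6(w=2)}
step 2: add edge 3-6 (w=2); MST = {0-6(w=2) 3-6(w=2)}
step 3: add edge 2-5 (w=3); MST = {0-6(w=2) 2-5(w=3) 3-6(w=2)}
step 4: add edge 0-2 (w=6); MST = {0-2(w=6) 0-6(w=2) 2-5(w=3) 3-6(w=2)}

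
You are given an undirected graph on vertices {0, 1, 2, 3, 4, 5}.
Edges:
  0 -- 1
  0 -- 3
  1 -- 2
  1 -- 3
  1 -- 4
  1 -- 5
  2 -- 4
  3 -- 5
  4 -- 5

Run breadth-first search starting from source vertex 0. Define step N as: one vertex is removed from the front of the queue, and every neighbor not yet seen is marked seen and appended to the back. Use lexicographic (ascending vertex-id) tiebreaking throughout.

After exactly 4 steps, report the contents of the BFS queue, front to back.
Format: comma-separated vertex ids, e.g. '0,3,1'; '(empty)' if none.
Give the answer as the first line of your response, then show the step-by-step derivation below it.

4,5

step 1: dequeue 0; queue=[1,3]; order=0
step 2: dequeue 1; queue=[3,2,4,5]; order=0,1
step 3: dequeue 3; queue=[2,4,5]; order=0,1,3
step 4: dequeue 2; queue=[4,5]; order=0,1,3,2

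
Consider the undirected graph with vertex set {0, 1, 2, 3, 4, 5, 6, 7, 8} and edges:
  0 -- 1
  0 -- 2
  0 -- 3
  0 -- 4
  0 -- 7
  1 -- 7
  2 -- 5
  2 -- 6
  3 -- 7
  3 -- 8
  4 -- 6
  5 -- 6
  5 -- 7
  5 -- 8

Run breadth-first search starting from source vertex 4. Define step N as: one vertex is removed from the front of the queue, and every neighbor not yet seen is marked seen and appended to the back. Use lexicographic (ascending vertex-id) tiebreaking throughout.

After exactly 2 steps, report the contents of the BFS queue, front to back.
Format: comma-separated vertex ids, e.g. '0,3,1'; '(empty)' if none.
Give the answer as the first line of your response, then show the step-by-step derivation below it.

6,1,2,3,7

step 1: dequeue 4; queue=[0,6]; order=4
step 2: dequeue 0; queue=[6,1,2,3,7]; order=4,0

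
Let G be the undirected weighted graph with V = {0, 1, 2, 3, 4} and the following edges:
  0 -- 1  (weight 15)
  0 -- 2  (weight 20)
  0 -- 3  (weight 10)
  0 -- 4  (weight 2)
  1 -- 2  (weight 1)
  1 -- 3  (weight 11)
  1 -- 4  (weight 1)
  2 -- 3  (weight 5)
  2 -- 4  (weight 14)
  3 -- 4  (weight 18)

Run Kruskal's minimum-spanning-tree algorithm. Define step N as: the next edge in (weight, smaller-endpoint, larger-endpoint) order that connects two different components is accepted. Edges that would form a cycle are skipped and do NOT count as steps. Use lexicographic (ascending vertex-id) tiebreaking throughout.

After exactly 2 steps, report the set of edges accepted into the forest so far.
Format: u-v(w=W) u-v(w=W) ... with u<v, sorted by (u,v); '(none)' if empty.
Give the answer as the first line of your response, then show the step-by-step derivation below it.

1-2(w=1) 1-4(w=1)

step 1: add edge 1-2 (w=1); MST = {1-2(w=1)}
step 2: add edge 1-4 (w=1); MST = {1-2(w=1) 1-4(w=1)}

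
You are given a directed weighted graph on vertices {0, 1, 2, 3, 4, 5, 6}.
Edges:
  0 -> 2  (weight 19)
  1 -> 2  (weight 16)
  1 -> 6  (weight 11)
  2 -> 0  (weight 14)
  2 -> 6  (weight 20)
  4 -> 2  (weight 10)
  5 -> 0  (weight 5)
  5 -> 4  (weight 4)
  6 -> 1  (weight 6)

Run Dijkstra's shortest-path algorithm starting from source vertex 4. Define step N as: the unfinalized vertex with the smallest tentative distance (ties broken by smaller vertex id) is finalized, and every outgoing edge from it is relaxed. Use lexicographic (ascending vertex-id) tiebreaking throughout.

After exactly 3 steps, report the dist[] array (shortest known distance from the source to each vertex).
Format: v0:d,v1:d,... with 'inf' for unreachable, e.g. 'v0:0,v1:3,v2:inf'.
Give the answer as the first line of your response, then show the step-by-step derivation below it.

v0:24,v1:inf,v2:10,v3:inf,v4:0,v5:inf,v6:30

step 1: dist = v0:inf,v1:inf,v2:10,v3:inf,v4:0,v5:inf,v6:inf
step 2: dist = v0:24,v1:inf,v2:10,v3:inf,v4:0,v5:inf,v6:30
step 3: dist = v0:24,v1:inf,v2:10,v3:inf,v4:0,v5:inf,v6:30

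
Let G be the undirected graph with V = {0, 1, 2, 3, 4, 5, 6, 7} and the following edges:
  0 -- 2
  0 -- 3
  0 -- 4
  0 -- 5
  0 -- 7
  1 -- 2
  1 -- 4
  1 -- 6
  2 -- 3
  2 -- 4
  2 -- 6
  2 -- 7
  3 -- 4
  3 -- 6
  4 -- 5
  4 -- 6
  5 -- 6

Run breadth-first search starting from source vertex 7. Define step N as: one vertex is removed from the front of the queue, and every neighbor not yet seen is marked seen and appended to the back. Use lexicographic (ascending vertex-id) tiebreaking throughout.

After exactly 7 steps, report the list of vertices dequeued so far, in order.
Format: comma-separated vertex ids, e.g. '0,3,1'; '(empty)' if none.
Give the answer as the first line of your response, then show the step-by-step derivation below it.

7,0,2,3,4,5,1

step 1: dequeue 7; queue=[0,2]; order=7
step 2: dequeue 0; queue=[2,3,4,5]; order=7,0
step 3: dequeue 2; queue=[3,4,5,1,6]; order=7,0,2
step 4: dequeue 3; queue=[4,5,1,6]; order=7,0,2,3
step 5: dequeue 4; queue=[5,1,6]; order=7,0,2,3,4
step 6: dequeue 5; queue=[1,6]; order=7,0,2,3,4,5
step 7: dequeue 1; queue=[6]; order=7,0,2,3,4,5,1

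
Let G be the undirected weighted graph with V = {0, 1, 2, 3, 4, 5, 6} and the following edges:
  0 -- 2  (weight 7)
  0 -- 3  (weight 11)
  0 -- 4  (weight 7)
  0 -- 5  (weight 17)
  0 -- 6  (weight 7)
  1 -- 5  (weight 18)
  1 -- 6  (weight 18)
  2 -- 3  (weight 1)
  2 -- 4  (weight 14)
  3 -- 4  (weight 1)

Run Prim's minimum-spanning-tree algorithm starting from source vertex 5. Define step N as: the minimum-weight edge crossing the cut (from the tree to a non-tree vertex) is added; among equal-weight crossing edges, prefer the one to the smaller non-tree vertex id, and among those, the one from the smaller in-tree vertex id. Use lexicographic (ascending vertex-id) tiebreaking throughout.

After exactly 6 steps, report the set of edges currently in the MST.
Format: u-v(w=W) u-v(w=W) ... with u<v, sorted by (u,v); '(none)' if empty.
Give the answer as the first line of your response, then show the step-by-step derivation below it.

0-2(w=7) 0-5(w=17) 0-6(w=7) 1-5(w=18) 2-3(w=1) 3-4(w=1)

step 1: add edge 0-5 (w=17); MST = {0-5(w=17)}
step 2: add edge 0-2 (w=7); MST = {0-2(w=7) 0-5(w=17)}
step 3: add edge 2-3 (w=1); MST = {0-2(w=7) 0-5(w=17) 2-3(w=1)}
step 4: add edge 3-4 (w=1); MST = {0-2(w=7) 0-5(w=17) 2-3(w=1) 3-4(w=1)}
step 5: add edge 0-6 (w=7); MST = {0-2(w=7) 0-5(w=17) 0-6(w=7) 2-3(w=1) 3-4(w=1)}
step 6: add edge 1-5 (w=18); MST = {0-2(w=7) 0-5(w=17) 0-6(w=7) 1-5(w=18) 2-3(w=1) 3-4(w=1)}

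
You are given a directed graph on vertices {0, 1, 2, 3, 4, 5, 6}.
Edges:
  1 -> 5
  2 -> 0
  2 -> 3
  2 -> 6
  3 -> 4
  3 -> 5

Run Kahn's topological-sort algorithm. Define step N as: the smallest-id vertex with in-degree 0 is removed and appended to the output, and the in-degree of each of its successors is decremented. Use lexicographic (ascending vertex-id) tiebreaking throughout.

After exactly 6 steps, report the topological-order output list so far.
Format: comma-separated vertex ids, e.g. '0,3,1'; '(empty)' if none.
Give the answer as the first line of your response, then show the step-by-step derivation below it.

1,2,0,3,4,5

step 1: output 1; order=[1]; indeg=(1,0,0,1,1,1,1)
step 2: output 2; order=[1,2]; indeg=(0,0,0,0,1,1,0)
step 3: output 0; order=[1,2,0]; indeg=(0,0,0,0,1,1,0)
step 4: output 3; order=[1,2,0,3]; indeg=(0,0,0,0,0,0,0)
step 5: output 4; order=[1,2,0,3,4]; indeg=(0,0,0,0,0,0,0)
step 6: output 5; order=[1,2,0,3,4,5]; indeg=(0,0,0,0,0,0,0)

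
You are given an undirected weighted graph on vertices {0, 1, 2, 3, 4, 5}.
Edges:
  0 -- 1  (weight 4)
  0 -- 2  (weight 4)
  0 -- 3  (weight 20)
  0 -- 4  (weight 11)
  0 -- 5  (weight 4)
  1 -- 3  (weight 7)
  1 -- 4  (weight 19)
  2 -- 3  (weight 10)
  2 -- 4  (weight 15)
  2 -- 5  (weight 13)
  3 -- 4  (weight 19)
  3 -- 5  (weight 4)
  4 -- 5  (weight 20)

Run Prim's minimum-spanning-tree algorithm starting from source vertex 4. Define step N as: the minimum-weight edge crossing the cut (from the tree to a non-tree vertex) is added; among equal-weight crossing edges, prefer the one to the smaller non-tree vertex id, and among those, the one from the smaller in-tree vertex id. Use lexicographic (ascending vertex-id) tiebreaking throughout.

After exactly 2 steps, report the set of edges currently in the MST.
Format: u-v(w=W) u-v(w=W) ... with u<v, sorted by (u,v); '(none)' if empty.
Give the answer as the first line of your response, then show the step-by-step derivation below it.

0-1(w=4) 0-4(w=11)

step 1: add edge 0-4 (w=11); MST = {0-4(w=11)}
step 2: add edge 0-1 (w=4); MST = {0-1(w=4) 0-4(w=11)}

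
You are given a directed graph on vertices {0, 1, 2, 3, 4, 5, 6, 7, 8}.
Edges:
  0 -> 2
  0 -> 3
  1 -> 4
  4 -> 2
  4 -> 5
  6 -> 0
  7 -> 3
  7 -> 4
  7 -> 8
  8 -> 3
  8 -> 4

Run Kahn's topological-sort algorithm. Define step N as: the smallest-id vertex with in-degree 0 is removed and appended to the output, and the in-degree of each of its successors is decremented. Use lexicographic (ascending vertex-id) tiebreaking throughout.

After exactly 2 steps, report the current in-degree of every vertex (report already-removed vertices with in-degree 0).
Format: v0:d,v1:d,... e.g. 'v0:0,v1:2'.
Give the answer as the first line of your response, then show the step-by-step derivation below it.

v0:0,v1:0,v2:2,v3:3,v4:2,v5:1,v6:0,v7:0,v8:1

step 1: output 1; order=[1]; indeg=(1,0,2,3,2,1,0,0,1)
step 2: output 6; order=[1,6]; indeg=(0,0,2,3,2,1,0,0,1)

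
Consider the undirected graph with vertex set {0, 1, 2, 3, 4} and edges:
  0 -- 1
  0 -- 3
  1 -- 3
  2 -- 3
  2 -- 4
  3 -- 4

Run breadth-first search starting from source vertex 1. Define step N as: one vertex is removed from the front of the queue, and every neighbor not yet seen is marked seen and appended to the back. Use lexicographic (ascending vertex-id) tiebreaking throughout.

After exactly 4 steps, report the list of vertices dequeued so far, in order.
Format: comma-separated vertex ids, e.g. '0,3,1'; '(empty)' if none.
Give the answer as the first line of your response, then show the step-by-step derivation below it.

1,0,3,2

step 1: dequeue 1; queue=[0,3]; order=1
step 2: dequeue 0; queue=[3]; order=1,0
step 3: dequeue 3; queue=[2,4]; order=1,0,3
step 4: dequeue 2; queue=[4]; order=1,0,3,2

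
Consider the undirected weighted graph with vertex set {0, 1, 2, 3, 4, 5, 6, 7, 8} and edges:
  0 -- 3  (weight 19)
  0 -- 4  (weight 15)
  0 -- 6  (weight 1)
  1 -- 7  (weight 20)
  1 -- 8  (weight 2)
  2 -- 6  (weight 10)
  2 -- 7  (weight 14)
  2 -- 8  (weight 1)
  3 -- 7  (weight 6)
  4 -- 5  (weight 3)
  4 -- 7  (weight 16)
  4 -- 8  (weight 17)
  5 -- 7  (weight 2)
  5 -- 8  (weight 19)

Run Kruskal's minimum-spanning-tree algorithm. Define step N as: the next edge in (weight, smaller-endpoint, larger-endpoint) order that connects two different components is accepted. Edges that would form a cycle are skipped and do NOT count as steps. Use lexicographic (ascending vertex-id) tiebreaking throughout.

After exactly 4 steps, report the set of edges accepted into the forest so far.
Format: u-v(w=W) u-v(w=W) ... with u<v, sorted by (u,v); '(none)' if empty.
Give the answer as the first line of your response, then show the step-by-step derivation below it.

0-6(w=1) 1-8(w=2) 2-8(w=1) 5-7(w=2)

step 1: add edge 0-6 (w=1); MST = {0-6(w=1)}
step 2: add edge 2-8 (w=1); MST = {0-6(w=1) 2-8(w=1)}
step 3: add edge 1-8 (w=2); MST = {0-6(w=1) 1-8(w=2) 2-8(w=1)}
step 4: add edge 5-7 (w=2); MST = {0-6(w=1) 1-8(w=2) 2-8(w=1) 5-7(w=2)}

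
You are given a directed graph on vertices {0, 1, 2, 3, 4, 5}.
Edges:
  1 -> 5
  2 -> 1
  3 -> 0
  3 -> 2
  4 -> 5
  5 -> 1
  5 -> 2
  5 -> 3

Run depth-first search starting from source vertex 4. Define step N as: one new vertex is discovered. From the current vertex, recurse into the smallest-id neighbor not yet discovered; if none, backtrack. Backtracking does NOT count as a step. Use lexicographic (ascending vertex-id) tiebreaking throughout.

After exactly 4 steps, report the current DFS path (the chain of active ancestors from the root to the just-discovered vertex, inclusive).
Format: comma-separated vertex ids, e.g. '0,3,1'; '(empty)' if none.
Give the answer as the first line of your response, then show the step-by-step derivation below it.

4,5,2

step 1: discover 4; path=4; order=4
step 2: discover 5; path=4>5; order=4,5
step 3: discover 1; path=4>5>1; order=4,5,1
step 4: discover 2; path=4>5>2; order=4,5,1,2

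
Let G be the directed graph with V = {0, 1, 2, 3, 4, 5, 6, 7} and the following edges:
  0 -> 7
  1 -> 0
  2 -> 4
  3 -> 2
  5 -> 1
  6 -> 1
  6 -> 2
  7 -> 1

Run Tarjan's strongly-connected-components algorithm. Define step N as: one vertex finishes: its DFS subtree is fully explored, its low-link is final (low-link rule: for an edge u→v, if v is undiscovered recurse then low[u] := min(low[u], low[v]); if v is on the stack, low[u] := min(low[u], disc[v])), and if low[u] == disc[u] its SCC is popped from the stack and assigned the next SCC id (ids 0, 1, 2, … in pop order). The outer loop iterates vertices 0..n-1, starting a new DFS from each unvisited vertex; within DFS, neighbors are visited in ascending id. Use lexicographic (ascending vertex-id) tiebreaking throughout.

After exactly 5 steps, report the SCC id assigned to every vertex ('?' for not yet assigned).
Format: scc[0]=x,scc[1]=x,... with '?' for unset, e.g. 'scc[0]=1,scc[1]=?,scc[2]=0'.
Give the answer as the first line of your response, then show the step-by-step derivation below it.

scc[0]=0,scc[1]=0,scc[2]=2,scc[3]=?,scc[4]=1,scc[5]=?,scc[6]=?,scc[7]=0

step 1: low=(low[0]=0,low[1]=0,low[2]=?,low[3]=?,low[4]=?,low[5]=?,low[6]=?,low[7]=1); scc=(scc[0]=?,scc[1]=?,scc[2]=?,scc[3]=?,scc[4]=?,scc[5]=?,scc[6]=?,scc[7]=?)
step 2: low=(low[0]=0,low[1]=0,low[2]=?,low[3]=?,low[4]=?,low[5]=?,low[6]=?,low[7]=0); scc=(scc[0]=?,scc[1]=?,scc[2]=?,scc[3]=?,scc[4]=?,scc[5]=?,scc[6]=?,scc[7]=?)
step 3: low=(low[0]=0,low[1]=0,low[2]=?,low[3]=?,low[4]=?,low[5]=?,low[6]=?,low[7]=0); scc=(scc[0]=0,scc[1]=0,scc[2]=?,scc[3]=?,scc[4]=?,scc[5]=?,scc[6]=?,scc[7]=0)
step 4: low=(low[0]=0,low[1]=0,low[2]=3,low[3]=?,low[4]=4,low[5]=?,low[6]=?,low[7]=0); scc=(scc[0]=0,scc[1]=0,scc[2]=?,scc[3]=?,scc[4]=1,scc[5]=?,scc[6]=?,scc[7]=0)
step 5: low=(low[0]=0,low[1]=0,low[2]=3,low[3]=?,low[4]=4,low[5]=?,low[6]=?,low[7]=0); scc=(scc[0]=0,scc[1]=0,scc[2]=2,scc[3]=?,scc[4]=1,scc[5]=?,scc[6]=?,scc[7]=0)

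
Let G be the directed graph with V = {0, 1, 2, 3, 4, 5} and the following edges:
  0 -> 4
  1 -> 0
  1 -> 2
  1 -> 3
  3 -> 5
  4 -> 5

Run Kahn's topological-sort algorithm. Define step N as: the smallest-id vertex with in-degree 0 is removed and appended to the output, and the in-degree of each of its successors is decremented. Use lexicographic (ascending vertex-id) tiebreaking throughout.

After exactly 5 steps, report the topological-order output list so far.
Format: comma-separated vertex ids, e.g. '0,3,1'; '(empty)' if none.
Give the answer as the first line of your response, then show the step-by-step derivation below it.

1,0,2,3,4

step 1: output 1; order=[1]; indeg=(0,0,0,0,1,2)
step 2: output 0; order=[1,0]; indeg=(0,0,0,0,0,2)
step 3: output 2; order=[1,0,2]; indeg=(0,0,0,0,0,2)
step 4: output 3; order=[1,0,2,3]; indeg=(0,0,0,0,0,1)
step 5: output 4; order=[1,0,2,3,4]; indeg=(0,0,0,0,0,0)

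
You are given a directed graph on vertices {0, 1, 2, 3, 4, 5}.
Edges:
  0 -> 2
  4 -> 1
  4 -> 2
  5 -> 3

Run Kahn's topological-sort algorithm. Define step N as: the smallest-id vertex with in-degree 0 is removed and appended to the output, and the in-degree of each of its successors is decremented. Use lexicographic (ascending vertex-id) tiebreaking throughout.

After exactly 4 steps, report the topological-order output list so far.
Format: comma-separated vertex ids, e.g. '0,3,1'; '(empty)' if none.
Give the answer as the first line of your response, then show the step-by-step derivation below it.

0,4,1,2

step 1: output 0; order=[0]; indeg=(0,1,1,1,0,0)
step 2: output 4; order=[0,4]; indeg=(0,0,0,1,0,0)
step 3: output 1; order=[0,4,1]; indeg=(0,0,0,1,0,0)
step 4: output 2; order=[0,4,1,2]; indeg=(0,0,0,1,0,0)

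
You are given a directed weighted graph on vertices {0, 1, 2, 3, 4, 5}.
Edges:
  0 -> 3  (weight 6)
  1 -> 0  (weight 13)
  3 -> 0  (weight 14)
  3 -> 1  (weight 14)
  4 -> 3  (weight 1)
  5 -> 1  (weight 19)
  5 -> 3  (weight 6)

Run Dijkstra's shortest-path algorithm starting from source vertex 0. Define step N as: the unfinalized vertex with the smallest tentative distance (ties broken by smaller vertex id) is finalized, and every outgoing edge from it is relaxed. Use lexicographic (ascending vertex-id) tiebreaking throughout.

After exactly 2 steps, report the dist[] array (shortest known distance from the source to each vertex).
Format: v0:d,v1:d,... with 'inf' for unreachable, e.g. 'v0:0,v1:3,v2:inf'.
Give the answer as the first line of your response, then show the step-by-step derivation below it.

v0:0,v1:20,v2:inf,v3:6,v4:inf,v5:inf

step 1: dist = v0:0,v1:inf,v2:inf,v3:6,v4:inf,v5:inf
step 2: dist = v0:0,v1:20,v2:inf,v3:6,v4:inf,v5:inf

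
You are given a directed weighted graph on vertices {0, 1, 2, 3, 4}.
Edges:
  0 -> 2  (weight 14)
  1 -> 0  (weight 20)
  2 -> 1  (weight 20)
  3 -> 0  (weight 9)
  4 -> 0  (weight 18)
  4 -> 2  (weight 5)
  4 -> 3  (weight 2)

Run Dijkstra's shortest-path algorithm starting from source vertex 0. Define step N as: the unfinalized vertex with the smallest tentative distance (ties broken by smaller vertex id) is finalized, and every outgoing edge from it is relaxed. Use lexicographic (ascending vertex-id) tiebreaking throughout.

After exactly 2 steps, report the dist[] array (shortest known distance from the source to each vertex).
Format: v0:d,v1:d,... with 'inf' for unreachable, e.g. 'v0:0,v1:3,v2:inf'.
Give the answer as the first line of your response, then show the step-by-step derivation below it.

v0:0,v1:34,v2:14,v3:inf,v4:inf

step 1: dist = v0:0,v1:inf,v2:14,v3:inf,v4:inf
step 2: dist = v0:0,v1:34,v2:14,v3:inf,v4:inf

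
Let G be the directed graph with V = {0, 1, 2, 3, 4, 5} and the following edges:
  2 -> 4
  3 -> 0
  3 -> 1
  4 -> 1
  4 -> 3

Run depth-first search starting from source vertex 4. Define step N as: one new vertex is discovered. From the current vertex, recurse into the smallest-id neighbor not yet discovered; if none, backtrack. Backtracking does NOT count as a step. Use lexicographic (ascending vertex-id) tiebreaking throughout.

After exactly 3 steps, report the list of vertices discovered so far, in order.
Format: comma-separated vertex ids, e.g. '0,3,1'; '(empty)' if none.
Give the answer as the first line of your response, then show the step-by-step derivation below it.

4,1,3

step 1: discover 4; path=4; order=4
step 2: discover 1; path=4>1; order=4,1
step 3: discover 3; path=4>3; order=4,1,3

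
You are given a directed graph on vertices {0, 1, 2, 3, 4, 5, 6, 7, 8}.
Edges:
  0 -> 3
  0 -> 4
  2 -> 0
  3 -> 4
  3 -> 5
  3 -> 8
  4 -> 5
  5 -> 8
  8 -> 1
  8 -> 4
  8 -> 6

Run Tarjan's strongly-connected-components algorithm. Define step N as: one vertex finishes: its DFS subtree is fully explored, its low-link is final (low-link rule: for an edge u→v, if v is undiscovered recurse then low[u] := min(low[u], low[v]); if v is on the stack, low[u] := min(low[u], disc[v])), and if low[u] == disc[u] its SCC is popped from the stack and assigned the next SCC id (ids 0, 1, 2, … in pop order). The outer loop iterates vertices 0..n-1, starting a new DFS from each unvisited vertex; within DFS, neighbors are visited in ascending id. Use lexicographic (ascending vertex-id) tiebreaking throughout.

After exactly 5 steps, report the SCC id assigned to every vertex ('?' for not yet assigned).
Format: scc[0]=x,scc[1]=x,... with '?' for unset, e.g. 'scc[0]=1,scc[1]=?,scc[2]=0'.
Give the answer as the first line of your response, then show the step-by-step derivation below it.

scc[0]=?,scc[1]=0,scc[2]=?,scc[3]=?,scc[4]=2,scc[5]=2,scc[6]=1,scc[7]=?,scc[8]=2

step 1: low=(low[0]=0,low[1]=5,low[2]=?,low[3]=1,low[4]=2,low[5]=3,low[6]=?,low[7]=?,low[8]=4); scc=(scc[0]=?,scc[1]=0,scc[2]=?,scc[3]=?,scc[4]=?,scc[5]=?,scc[6]=?,scc[7]=?,scc[8]=?)
step 2: low=(low[0]=0,low[1]=5,low[2]=?,low[3]=1,low[4]=2,low[5]=3,low[6]=6,low[7]=?,low[8]=2); scc=(scc[0]=?,scc[1]=0,scc[2]=?,scc[3]=?,scc[4]=?,scc[5]=?,scc[6]=1,scc[7]=?,scc[8]=?)
step 3: low=(low[0]=0,low[1]=5,low[2]=?,low[3]=1,low[4]=2,low[5]=3,low[6]=6,low[7]=?,low[8]=2); scc=(scc[0]=?,scc[1]=0,scc[2]=?,scc[3]=?,scc[4]=?,scc[5]=?,scc[6]=1,scc[7]=?,scc[8]=?)
step 4: low=(low[0]=0,low[1]=5,low[2]=?,low[3]=1,low[4]=2,low[5]=2,low[6]=6,low[7]=?,low[8]=2); scc=(scc[0]=?,scc[1]=0,scc[2]=?,scc[3]=?,scc[4]=?,scc[5]=?,scc[6]=1,scc[7]=?,scc[8]=?)
step 5: low=(low[0]=0,low[1]=5,low[2]=?,low[3]=1,low[4]=2,low[5]=2,low[6]=6,low[7]=?,low[8]=2); scc=(scc[0]=?,scc[1]=0,scc[2]=?,scc[3]=?,scc[4]=2,scc[5]=2,scc[6]=1,scc[7]=?,scc[8]=2)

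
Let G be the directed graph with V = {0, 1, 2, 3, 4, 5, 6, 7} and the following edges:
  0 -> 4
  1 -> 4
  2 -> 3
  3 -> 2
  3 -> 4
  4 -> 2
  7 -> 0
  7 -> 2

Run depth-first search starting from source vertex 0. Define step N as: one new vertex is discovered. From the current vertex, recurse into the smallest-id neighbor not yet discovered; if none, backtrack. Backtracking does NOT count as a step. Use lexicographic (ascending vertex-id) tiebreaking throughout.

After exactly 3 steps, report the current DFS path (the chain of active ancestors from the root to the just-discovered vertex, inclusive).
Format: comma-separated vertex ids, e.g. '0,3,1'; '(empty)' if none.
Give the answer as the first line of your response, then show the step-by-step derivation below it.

0,4,2

step 1: discover 0; path=0; order=0
step 2: discover 4; path=0>4; order=0,4
step 3: discover 2; path=0>4>2; order=0,4,2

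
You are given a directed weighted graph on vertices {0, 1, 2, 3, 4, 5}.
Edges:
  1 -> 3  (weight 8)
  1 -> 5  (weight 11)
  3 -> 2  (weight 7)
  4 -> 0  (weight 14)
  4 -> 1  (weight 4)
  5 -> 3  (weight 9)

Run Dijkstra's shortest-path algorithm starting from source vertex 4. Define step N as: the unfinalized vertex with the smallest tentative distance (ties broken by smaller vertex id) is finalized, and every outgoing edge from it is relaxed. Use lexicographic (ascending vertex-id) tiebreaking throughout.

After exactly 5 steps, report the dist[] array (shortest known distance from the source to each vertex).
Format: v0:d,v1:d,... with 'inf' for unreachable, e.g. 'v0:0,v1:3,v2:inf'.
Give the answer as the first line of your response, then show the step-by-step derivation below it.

v0:14,v1:4,v2:19,v3:12,v4:0,v5:15

step 1: dist = v0:14,v1:4,v2:inf,v3:inf,v4:0,v5:inf
step 2: dist = v0:14,v1:4,v2:inf,v3:12,v4:0,v5:15
step 3: dist = v0:14,v1:4,v2:19,v3:12,v4:0,v5:15
step 4: dist = v0:14,v1:4,v2:19,v3:12,v4:0,v5:15
step 5: dist = v0:14,v1:4,v2:19,v3:12,v4:0,v5:15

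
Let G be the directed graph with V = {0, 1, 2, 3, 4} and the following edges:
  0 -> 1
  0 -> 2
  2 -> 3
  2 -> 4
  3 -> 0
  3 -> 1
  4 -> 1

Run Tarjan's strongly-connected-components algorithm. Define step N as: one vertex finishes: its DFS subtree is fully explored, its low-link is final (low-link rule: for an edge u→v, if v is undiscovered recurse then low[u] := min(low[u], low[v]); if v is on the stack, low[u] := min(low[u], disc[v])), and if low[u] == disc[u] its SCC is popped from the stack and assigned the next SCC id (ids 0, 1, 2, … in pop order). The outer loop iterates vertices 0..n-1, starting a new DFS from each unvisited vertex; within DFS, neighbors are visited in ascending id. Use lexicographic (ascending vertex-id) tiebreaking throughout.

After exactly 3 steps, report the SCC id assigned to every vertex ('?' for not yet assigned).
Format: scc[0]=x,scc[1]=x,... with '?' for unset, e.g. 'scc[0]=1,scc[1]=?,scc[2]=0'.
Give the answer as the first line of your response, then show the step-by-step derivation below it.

scc[0]=?,scc[1]=0,scc[2]=?,scc[3]=?,scc[4]=1

step 1: low=(low[0]=0,low[1]=1,low[2]=?,low[3]=?,low[4]=?); scc=(scc[0]=?,scc[1]=0,scc[2]=?,scc[3]=?,scc[4]=?)
step 2: low=(low[0]=0,low[1]=1,low[2]=2,low[3]=0,low[4]=?); scc=(scc[0]=?,scc[1]=0,scc[2]=?,scc[3]=?,scc[4]=?)
step 3: low=(low[0]=0,low[1]=1,low[2]=0,low[3]=0,low[4]=4); scc=(scc[0]=?,scc[1]=0,scc[2]=?,scc[3]=?,scc[4]=1)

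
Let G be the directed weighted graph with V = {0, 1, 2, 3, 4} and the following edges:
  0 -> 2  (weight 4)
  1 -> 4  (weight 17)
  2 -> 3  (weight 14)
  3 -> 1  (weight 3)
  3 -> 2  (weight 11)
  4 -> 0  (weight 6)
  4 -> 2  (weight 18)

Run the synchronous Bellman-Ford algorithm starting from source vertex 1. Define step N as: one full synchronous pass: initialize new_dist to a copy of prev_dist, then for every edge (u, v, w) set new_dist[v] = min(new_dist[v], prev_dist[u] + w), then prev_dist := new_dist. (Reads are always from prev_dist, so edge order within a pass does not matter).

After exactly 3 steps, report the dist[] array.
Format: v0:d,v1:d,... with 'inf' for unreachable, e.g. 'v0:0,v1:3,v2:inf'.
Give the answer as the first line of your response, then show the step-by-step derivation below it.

v0:23,v1:0,v2:27,v3:49,v4:17

step 1: dist = v0:inf,v1:0,v2:inf,v3:inf,v4:17
step 2: dist = v0:23,v1:0,v2:35,v3:inf,v4:17
step 3: dist = v0:23,v1:0,v2:27,v3:49,v4:17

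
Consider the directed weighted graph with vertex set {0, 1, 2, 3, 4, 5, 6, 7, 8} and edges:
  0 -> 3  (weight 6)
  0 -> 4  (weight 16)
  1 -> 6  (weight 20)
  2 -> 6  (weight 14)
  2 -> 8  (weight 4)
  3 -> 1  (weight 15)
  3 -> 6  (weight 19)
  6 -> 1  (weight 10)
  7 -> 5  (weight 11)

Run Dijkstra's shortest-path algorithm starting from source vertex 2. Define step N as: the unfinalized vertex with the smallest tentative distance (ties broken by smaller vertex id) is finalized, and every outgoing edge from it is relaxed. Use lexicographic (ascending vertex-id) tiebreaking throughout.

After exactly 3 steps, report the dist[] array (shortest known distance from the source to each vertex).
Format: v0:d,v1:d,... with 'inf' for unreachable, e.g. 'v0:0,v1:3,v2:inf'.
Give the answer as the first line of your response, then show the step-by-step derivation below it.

v0:inf,v1:24,v2:0,v3:inf,v4:inf,v5:inf,v6:14,v7:inf,v8:4

step 1: dist = v0:inf,v1:inf,v2:0,v3:inf,v4:inf,v5:inf,v6:14,v7:inf,v8:4
step 2: dist = v0:inf,v1:inf,v2:0,v3:inf,v4:inf,v5:inf,v6:14,v7:inf,v8:4
step 3: dist = v0:inf,v1:24,v2:0,v3:inf,v4:inf,v5:inf,v6:14,v7:inf,v8:4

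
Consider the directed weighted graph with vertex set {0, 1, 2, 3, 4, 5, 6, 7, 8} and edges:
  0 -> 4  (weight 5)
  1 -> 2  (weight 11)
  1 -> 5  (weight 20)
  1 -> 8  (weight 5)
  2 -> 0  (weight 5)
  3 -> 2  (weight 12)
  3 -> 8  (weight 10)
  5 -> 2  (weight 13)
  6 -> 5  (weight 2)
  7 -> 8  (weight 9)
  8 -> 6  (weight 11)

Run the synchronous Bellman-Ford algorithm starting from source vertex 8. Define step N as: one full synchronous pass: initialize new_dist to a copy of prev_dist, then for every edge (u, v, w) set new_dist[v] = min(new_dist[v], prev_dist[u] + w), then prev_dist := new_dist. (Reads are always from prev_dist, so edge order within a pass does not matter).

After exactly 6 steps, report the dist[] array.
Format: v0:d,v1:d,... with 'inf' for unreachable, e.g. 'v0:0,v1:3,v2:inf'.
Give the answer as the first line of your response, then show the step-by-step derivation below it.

v0:31,v1:inf,v2:26,v3:inf,v4:36,v5:13,v6:11,v7:inf,v8:0

step 1: dist = v0:inf,v1:inf,v2:inf,v3:inf,v4:inf,v5:inf,v6:11,v7:inf,v8:0
step 2: dist = v0:inf,v1:inf,v2:inf,v3:inf,v4:inf,v5:13,v6:11,v7:inf,v8:0
step 3: dist = v0:inf,v1:inf,v2:26,v3:inf,v4:inf,v5:13,v6:11,v7:inf,v8:0
step 4: dist = v0:31,v1:inf,v2:26,v3:inf,v4:inf,v5:13,v6:11,v7:inf,v8:0
step 5: dist = v0:31,v1:inf,v2:26,v3:inf,v4:36,v5:13,v6:11,v7:inf,v8:0
step 6: dist = v0:31,v1:inf,v2:26,v3:inf,v4:36,v5:13,v6:11,v7:inf,v8:0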